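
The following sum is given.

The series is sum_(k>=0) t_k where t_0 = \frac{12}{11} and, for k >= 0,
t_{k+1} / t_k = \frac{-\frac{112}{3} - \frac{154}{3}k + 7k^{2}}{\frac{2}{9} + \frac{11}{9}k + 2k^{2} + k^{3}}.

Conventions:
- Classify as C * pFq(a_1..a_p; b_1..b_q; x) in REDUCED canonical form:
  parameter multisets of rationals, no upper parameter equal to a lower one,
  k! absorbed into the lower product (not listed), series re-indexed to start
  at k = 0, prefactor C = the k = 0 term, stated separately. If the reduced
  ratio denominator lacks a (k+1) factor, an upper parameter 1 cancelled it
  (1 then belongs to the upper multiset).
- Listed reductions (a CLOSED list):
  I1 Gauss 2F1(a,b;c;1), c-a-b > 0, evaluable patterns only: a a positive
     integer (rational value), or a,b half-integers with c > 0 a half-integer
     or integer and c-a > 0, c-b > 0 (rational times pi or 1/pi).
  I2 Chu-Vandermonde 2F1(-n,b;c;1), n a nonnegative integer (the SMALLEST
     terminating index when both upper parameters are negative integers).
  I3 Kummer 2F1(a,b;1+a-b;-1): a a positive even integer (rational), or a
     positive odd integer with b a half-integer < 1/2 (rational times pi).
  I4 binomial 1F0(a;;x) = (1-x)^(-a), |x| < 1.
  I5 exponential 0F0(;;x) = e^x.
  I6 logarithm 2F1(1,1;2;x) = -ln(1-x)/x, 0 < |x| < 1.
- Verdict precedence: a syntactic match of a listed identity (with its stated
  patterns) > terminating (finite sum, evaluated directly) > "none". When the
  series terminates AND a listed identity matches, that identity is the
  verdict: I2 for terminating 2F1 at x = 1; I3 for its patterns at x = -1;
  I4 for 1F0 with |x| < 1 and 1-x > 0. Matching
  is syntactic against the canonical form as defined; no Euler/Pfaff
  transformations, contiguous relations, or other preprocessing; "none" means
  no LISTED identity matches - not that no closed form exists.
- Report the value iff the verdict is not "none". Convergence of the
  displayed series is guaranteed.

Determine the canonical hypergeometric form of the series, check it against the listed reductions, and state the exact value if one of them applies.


Canonical form: C = \frac{12}{11} times 1F1 with upper {-8}, lower {\frac{1}{3}}, x = 7. Verdict: terminating - no listed pattern fits, but -8 in the upper list cuts the series at k = 8; direct evaluation. Exact value: -\frac{499448211}{9563840}.

Key observation: t_0 = \frac{12}{11} here, and cancel k + 2/3 from the displayed ratio first; then prefactor 12/11.
Term ratio: r(k) = 7 * (k-8) / [(k+\frac{1}{3}) (k+1)] - poly over poly, x = 7 from leading terms; C = \frac{12}{11} at k = 0.


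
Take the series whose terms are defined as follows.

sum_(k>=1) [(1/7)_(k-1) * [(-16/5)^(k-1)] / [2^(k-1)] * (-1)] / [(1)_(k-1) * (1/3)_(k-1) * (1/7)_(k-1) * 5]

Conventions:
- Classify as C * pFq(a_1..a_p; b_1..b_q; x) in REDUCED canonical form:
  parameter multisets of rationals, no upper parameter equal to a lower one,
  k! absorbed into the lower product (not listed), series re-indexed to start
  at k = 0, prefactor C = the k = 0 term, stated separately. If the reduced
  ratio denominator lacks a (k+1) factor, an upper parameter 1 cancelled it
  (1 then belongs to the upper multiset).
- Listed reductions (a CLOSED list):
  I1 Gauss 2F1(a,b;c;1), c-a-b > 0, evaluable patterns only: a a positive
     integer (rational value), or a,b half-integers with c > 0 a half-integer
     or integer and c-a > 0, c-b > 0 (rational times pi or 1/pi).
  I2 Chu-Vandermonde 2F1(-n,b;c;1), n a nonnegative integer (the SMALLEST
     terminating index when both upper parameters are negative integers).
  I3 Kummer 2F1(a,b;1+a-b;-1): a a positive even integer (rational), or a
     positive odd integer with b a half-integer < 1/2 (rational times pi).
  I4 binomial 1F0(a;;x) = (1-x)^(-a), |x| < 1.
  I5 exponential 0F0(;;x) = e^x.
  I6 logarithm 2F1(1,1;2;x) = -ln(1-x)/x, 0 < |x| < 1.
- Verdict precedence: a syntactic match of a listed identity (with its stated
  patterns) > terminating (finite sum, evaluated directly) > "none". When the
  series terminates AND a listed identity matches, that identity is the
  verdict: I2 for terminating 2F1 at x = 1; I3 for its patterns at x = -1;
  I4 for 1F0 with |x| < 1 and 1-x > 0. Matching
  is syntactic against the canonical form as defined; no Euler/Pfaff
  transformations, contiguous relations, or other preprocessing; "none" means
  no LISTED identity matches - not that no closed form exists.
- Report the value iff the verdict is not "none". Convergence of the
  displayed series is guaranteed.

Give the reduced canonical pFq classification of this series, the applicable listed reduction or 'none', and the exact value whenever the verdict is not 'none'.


The series (x = -8/5) is 0F1: upper {-}, lower {1/3}, prefactor -1/5. Verdict: none here - no I1-I6 shape fits x = -8/5 with lower {1/3}.

First insight: with t_0 = -1/5, the parameter 1/7 appears in both the upper and lower lists and cancels.
Consecutive-term ratio: r(k) = (-8/5) * 1 / [(k+1/3) (k+1)] - poly over poly, x = (-8/5) from leading terms; C = -1/5 at k = 0.


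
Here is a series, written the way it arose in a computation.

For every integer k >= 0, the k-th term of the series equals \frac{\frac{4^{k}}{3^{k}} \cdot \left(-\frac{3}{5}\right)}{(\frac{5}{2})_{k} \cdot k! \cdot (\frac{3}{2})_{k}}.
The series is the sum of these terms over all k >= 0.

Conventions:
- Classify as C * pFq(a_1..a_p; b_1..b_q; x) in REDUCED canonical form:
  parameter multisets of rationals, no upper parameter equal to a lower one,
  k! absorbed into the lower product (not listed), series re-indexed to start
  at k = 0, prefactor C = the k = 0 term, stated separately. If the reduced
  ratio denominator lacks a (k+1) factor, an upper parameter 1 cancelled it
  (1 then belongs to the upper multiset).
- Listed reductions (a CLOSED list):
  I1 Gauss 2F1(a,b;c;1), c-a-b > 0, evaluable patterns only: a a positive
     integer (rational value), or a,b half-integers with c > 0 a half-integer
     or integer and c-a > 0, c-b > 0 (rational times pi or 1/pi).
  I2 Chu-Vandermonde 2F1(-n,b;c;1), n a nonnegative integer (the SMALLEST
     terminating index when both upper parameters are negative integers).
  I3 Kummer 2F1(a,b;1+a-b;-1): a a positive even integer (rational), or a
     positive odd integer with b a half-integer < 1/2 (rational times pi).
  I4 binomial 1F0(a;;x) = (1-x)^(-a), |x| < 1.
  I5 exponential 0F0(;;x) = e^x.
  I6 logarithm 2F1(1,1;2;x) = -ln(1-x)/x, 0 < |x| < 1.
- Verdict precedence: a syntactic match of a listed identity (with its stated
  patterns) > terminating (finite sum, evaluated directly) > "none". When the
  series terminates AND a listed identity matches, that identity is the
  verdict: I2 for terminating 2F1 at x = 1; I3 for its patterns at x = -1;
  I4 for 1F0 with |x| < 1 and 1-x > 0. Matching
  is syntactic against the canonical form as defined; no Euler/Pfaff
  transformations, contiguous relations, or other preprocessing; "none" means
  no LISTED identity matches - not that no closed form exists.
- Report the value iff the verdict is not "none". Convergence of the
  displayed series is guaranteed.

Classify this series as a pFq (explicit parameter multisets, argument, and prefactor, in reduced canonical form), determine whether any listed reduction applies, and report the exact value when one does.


This is -\frac{3}{5} * 0F2(-; \frac{3}{2}, \frac{5}{2}; \frac{4}{3}) in reduced canonical form. Verdict: none (x = \frac{4}{3}): each listed identity misses the multisets {-} ; {\frac{3}{2}, \frac{5}{2}}.

Structural cue: with t_0 = -\frac{3}{5}, the two geometric factors (prefactor -3/5) combine into one argument.
Consecutive-term ratio: r(k) = \frac{4}{3} * 1 / [(k+\frac{3}{2}) (k+\frac{5}{2}) (k+1)] - poly over poly, x = \frac{4}{3} from leading terms; C = -\frac{3}{5} at k = 0.


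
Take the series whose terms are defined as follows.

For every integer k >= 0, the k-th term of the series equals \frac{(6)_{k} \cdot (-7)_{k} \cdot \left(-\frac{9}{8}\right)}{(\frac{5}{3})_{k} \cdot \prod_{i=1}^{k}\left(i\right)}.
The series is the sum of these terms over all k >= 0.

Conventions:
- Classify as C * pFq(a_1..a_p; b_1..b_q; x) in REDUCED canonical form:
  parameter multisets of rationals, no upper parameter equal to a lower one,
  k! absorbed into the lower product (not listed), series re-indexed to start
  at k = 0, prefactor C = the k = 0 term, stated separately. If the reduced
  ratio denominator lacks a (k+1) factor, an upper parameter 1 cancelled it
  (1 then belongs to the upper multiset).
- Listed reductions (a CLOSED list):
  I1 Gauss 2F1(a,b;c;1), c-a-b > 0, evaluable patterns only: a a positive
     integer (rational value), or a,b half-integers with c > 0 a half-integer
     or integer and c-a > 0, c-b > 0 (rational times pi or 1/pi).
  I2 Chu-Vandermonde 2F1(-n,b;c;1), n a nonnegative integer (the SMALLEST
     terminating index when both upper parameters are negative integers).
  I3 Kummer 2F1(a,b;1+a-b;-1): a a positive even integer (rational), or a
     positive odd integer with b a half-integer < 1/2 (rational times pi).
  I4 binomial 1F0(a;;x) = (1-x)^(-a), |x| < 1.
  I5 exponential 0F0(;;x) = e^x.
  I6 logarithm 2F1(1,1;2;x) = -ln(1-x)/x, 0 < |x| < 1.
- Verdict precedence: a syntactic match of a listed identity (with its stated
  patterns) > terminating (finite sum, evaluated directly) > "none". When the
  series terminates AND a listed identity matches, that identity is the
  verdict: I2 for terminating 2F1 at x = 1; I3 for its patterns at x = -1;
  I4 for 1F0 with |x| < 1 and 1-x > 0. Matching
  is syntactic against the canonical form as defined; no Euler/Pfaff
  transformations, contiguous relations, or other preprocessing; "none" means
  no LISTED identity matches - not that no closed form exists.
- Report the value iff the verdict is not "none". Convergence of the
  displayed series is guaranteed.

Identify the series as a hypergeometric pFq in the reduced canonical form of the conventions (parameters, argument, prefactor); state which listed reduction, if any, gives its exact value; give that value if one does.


The tell: with t_0 = -\frac{9}{8}, the product of the first k integers (prefactor -9/8) is k!.
Ratio: r(k) = 1 * (k-7) (k+6) / [(k+\frac{5}{3}) (k+1)] - rational in k. x = 1; t_0 = -\frac{9}{8}; negate the roots.

Reduced: x = 1, 2F1, upper = {-7, 6}, lower = {\frac{5}{3}}, C = -\frac{9}{8}. Verdict: Chu-Vandermonde (I2) matches (terminating 2F1 at x = 1 with n = 7, b = 6, c = \frac{5}{3}). Value: \frac{117}{137632}.


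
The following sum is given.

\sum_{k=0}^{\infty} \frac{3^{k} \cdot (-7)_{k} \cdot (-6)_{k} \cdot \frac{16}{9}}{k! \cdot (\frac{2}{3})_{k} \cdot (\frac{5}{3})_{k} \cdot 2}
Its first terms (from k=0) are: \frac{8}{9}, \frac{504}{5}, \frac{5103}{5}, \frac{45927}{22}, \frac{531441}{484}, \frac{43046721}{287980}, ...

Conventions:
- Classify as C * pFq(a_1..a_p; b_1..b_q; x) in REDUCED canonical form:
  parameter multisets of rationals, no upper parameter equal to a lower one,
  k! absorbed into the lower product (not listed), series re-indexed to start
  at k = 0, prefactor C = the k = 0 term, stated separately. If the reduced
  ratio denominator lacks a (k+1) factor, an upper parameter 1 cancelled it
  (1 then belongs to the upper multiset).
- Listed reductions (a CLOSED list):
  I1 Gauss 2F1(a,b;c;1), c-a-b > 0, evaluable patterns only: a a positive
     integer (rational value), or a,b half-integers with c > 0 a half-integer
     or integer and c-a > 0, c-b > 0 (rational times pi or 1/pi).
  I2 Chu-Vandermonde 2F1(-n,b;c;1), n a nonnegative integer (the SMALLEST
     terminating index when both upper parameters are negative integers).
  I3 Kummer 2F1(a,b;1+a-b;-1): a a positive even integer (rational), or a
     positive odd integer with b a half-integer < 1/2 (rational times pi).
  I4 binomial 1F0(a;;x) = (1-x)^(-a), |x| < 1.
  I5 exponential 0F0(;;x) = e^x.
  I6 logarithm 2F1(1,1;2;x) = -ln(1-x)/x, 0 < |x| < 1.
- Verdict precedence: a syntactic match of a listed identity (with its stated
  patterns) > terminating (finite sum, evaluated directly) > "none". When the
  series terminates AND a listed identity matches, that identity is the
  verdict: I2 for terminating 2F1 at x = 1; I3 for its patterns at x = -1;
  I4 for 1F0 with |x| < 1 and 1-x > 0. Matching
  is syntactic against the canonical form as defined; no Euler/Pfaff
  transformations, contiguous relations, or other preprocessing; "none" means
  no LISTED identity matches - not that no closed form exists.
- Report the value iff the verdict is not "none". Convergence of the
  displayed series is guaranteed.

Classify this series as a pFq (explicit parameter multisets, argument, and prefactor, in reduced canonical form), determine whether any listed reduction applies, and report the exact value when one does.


Classification (C = \frac{8}{9}): 2F2 with upper {-7, -6}, lower {\frac{2}{3}, \frac{5}{3}}, argument x = 3. Verdict: terminating (-6 upstairs). 7 nonzero terms in all; added directly. Hence: \frac{3931410803081}{881218800}.

The tell: t_0 being \frac{8}{9}, the constant factors (prefactor 8/9) combine into one prefactor.
Step ratio: r(k) = 3 * (k-7) (k-6) / [(k+\frac{2}{3}) (k+\frac{5}{3}) (k+1)] - rational in k, leading ratio 3; with t_0 = \frac{8}{9}, classification follows.


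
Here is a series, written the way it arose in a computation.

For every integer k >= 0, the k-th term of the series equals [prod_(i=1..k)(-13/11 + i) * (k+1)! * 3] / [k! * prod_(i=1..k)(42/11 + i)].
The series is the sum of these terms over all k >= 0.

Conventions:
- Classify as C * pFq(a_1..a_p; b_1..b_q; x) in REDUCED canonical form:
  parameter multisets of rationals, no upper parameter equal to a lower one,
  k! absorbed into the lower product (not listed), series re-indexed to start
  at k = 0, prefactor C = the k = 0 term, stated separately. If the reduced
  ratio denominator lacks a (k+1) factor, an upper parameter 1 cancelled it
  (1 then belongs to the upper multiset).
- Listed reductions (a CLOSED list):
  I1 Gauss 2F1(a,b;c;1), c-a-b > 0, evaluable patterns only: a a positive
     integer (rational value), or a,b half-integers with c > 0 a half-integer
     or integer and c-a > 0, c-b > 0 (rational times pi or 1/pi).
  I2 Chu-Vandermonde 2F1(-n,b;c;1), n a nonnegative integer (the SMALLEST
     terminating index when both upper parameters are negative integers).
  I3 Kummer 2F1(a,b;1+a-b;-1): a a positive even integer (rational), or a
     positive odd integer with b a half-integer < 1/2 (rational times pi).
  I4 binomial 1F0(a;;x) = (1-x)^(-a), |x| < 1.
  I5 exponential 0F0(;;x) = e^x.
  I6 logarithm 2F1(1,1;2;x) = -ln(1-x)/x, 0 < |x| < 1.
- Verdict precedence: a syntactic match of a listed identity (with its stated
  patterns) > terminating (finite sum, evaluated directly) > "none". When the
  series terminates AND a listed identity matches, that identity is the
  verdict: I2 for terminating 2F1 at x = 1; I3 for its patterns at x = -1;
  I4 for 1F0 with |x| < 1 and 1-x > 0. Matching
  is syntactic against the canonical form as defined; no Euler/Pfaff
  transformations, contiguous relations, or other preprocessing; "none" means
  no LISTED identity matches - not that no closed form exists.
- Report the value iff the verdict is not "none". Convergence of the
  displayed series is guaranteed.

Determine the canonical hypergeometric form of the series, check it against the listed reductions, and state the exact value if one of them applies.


This is 3 * 2F1(-2/11, 2; 53/11; 1) in reduced canonical form. Verdict: Gauss's theorem (I1) fires (x = 1: the Gamma ratio telescopes since c-a-b = 3 > 0 and a = 2 in Z>0). Hence: 651/242.

Structural cue: x = 1 and the lower running product (C = 3, x = 1) is a rising factorial.
Term ratio: r(k) = 1 * (k-2/11) (k+2) / [(k+53/11) (k+1)] - rational in k, leading ratio 1; with t_0 = 3, classification follows.


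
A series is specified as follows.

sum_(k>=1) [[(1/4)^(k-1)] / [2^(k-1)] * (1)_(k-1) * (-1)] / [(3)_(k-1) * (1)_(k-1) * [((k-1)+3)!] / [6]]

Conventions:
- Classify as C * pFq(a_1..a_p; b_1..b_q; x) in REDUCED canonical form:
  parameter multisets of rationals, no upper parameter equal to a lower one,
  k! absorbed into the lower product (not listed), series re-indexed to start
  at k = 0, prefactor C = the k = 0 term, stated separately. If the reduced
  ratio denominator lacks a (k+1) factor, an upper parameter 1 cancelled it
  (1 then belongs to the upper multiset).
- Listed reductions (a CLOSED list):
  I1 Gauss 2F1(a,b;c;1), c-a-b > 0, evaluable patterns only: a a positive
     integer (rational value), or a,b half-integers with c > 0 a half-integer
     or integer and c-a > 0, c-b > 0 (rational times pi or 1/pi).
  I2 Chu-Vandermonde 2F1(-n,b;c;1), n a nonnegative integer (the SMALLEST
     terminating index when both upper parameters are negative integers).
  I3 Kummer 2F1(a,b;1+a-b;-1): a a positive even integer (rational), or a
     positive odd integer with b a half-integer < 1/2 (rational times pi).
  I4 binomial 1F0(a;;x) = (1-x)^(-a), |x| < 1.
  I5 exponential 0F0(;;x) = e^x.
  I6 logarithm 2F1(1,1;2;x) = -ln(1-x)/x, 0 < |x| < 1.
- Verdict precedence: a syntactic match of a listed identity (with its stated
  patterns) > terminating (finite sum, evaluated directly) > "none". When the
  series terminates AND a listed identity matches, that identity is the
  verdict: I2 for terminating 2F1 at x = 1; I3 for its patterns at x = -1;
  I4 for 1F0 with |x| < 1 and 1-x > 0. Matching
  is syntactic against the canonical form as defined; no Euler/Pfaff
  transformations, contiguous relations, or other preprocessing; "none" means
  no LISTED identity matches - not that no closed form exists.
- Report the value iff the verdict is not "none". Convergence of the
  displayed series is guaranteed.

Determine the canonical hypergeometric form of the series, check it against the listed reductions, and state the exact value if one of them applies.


The tell: x = (1/8) and the two k-th powers (C = -1) combine into one argument.
Ratio: r(k) = (1/8) * (k+1) / [(k+3) (k+4) (k+1)] - rational; roots negated = parameters, x = (1/8), C = -1.

The series (x = 1/8) is 1F2: upper {1}, lower {3, 4}, prefactor -1. Verdict: none - this 1F2 at x = 1/8 matches no listed pattern, and upper {1} holds no stopper.


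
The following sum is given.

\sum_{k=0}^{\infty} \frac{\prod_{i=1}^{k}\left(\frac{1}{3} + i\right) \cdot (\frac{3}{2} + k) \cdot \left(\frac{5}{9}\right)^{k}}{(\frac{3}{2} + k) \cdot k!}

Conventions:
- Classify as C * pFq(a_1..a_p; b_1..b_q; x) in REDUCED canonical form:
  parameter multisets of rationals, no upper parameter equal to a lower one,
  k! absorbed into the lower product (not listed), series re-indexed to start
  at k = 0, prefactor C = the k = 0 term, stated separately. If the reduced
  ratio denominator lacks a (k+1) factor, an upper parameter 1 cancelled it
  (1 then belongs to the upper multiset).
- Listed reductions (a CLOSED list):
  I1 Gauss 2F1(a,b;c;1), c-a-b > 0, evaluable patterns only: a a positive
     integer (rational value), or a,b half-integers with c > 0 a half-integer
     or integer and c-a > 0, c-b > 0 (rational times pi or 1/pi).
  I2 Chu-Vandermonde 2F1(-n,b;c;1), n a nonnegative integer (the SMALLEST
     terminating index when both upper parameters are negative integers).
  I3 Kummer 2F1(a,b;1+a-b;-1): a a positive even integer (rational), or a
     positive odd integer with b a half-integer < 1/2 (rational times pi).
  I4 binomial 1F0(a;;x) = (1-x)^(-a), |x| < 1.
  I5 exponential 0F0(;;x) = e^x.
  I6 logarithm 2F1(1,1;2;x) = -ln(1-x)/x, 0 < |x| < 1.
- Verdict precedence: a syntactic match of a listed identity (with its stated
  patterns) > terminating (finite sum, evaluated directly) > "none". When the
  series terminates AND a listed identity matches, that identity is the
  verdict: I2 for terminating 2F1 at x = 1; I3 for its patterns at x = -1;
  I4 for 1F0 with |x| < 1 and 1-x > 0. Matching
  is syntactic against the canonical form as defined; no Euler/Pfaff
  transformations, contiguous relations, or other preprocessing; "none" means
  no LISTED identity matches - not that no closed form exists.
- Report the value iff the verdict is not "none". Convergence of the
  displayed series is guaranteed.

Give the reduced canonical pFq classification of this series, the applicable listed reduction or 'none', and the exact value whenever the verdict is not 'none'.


With C = 1: the canonical form is 1F0(\frac{4}{3}; -; \frac{5}{9}). Verdict: the I4 binomial reduction fires (the 1F0 binomial series: exponent -4/3, x = \frac{5}{9}). Its exact value is \left(\frac{4}{9}\right)^{-\frac{4}{3}}.

First insight: with t_0 = 1, the running product (C = 1, x = 5/9) telescopes to a rising factorial.
Term ratio: r(k) = \frac{5}{9} * (k+\frac{4}{3}) / [(k+1)] - rational; roots negated = parameters, x = \frac{5}{9}, C = 1.


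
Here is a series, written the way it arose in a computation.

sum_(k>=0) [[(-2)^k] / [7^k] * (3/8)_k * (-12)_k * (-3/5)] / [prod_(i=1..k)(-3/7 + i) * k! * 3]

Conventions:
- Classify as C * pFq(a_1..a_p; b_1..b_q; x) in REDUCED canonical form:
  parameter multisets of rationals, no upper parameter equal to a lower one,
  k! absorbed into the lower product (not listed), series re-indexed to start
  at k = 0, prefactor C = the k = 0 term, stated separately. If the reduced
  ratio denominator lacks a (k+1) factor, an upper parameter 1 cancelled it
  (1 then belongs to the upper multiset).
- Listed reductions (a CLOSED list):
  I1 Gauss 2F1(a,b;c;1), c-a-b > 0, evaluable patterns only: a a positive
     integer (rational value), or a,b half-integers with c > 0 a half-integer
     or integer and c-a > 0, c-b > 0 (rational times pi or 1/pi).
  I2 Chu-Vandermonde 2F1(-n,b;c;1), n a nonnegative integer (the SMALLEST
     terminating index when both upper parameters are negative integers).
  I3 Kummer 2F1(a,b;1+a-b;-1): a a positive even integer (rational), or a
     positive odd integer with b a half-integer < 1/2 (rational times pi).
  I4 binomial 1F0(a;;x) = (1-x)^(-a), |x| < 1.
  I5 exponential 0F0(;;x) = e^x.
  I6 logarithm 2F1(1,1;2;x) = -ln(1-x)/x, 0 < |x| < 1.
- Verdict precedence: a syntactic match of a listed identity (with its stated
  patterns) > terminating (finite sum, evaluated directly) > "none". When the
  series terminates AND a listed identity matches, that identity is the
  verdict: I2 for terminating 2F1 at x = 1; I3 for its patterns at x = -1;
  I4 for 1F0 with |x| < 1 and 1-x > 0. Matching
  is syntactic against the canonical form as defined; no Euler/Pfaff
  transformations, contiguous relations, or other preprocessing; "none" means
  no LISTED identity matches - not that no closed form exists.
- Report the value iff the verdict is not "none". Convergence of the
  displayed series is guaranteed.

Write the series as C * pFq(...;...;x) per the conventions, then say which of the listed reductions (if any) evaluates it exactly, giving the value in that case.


x = -2/7 here; the reduced form reads 2F1, upper {-12, 3/8}, lower {4/7}, C = -1/5. Verdict: terminating - upper -12 stops the sum at k = 12; the 13 terms are added exactly. Hence: -21287424890886699169/9065904585729638400.

The tell: t_0 = -1/5 here, and the lower running product (C = -1/5, x = -2/7) is a rising factorial.
Step ratio: r(k) = (-2/7) * (k-12) (k+3/8) / [(k+4/7) (k+1)] - poly over poly, x = (-2/7) from leading terms; C = -1/5 at k = 0.


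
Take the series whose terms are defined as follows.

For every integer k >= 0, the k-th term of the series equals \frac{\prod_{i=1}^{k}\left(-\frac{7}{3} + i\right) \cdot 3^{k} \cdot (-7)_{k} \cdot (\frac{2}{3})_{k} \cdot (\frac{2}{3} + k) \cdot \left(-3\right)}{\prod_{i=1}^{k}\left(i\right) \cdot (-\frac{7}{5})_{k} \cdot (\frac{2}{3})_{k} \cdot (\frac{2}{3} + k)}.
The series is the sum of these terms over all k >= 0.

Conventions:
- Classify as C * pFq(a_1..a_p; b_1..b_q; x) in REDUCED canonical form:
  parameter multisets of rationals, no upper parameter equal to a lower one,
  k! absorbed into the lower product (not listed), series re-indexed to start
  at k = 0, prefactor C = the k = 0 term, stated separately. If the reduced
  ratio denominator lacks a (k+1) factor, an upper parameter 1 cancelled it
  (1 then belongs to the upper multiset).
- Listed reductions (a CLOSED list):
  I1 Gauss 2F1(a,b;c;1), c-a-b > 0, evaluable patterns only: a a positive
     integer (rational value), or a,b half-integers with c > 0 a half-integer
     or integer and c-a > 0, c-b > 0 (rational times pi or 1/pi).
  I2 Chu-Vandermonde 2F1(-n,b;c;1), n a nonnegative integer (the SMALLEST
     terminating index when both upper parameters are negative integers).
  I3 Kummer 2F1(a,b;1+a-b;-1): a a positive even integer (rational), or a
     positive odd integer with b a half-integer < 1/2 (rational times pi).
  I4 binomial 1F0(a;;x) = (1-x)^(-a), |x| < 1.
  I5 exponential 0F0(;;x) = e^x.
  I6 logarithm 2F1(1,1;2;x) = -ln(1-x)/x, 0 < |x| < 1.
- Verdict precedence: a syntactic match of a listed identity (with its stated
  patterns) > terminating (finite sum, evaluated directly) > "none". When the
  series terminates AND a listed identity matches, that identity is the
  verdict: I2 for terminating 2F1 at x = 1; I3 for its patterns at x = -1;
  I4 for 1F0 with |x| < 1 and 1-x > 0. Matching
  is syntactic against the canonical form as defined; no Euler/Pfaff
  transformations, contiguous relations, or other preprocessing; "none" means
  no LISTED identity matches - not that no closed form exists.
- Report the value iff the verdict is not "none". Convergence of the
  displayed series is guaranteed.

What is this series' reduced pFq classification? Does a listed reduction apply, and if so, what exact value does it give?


At argument 3: a 2F1 with upper {-7, -\frac{4}{3}}, lower {-\frac{7}{5}}, scaled by C = -3. Verdict: terminating at k = 7: the factor (-7)_k kills every later term; summing the 8 survivors is exact. Hence: \frac{2230499}{5382}.

The tell: t_0 being -3, the product of the first k integers (prefactor -3) is k!.
Adjacent-term ratio: r(k) = 3 * (k-7) (k-\frac{4}{3}) / [(k-\frac{7}{5}) (k+1)] - rational in k. x = 3; t_0 = -3; negate the roots.


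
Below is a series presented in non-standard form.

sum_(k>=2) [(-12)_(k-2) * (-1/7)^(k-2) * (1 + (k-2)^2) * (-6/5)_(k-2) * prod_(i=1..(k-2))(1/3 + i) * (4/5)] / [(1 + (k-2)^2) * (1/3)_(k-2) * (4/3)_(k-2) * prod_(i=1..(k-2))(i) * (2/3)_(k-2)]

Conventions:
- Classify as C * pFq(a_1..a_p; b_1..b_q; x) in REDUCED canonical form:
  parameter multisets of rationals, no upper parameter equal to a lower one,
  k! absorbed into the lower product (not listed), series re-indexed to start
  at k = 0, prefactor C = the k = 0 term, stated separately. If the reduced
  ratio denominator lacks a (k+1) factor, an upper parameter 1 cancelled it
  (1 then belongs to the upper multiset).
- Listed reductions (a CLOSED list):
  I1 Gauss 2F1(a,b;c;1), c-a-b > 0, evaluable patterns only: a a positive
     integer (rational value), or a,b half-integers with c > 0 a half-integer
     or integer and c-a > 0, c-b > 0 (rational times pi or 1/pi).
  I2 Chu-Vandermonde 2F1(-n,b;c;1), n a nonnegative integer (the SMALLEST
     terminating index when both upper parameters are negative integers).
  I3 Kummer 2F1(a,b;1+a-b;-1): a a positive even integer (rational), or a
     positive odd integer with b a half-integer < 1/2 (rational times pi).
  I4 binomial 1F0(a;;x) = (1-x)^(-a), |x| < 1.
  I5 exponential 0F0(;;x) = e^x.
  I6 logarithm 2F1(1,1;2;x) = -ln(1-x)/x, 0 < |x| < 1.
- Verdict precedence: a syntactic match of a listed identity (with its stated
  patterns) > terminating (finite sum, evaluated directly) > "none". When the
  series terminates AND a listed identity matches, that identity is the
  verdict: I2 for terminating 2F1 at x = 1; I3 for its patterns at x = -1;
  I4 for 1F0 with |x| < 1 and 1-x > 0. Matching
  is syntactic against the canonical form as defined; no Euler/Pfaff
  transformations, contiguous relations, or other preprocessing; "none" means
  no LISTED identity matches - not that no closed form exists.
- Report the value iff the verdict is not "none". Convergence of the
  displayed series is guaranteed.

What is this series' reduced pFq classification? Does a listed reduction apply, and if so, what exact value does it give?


Classification (C = 4/5): 2F2 with upper {-12, -6/5}, lower {1/3, 2/3}, argument x = -1/7. Verdict: terminating - the sum ends at index 12 because -12 is a negative integer; exact evaluation follows. Exact value: -1031626617145748139512159726797768321/170562043849320013515625000000000000.

First insight: from the first term 4/5: the parameter 4/3 appears in both the upper and lower lists and cancels (alongside the other common factor).
Adjacent-term ratio: r(k) = (-1/7) * (k-12) (k-6/5) / [(k+1/3) (k+2/3) (k+1)] - rational; roots negated = parameters, x = (-1/7), C = 4/5.


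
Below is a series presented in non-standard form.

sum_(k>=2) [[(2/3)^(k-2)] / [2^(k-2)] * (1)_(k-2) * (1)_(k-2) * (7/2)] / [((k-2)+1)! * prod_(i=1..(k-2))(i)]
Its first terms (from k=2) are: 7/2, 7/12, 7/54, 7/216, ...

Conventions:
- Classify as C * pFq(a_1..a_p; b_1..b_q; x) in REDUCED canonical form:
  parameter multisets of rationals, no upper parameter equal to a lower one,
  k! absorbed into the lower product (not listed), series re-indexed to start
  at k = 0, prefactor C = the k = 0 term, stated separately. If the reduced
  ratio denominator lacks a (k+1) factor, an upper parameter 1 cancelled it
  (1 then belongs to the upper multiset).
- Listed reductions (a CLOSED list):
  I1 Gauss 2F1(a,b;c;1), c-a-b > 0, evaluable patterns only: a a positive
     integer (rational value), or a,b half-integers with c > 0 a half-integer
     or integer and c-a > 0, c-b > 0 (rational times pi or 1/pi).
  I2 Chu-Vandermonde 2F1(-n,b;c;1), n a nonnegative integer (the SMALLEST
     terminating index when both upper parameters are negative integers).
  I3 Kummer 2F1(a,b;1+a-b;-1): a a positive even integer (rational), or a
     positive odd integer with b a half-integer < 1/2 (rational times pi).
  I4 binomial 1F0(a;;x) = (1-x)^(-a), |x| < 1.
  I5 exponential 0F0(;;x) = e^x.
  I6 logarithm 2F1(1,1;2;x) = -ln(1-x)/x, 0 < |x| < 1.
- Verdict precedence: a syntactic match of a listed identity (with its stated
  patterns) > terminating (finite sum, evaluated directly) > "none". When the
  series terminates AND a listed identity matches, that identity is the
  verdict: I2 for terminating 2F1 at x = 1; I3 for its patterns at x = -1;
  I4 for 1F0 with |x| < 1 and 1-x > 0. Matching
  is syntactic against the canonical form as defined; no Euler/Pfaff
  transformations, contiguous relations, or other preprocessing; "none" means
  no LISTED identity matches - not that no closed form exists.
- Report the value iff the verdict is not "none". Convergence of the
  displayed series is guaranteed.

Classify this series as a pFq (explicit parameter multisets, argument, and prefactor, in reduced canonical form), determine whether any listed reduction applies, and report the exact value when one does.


Structural cue: t_0 = 7/2 here, and the product of the first k integers (C = 7/2) is k!.
Consecutive-term ratio: r(k) = (1/3) * (k+1) (k+1) / [(k+2) (k+1)] - poly over poly, x = (1/3) from leading terms; C = 7/2 at k = 0.

At argument 1/3: a 2F1 with upper {1, 1}, lower {2}, scaled by C = 7/2. Verdict: logarithm (I6) matches (the logarithm: parameters (1,1;2), x = 1/3). Hence: (-21/2) * ln(2/3).


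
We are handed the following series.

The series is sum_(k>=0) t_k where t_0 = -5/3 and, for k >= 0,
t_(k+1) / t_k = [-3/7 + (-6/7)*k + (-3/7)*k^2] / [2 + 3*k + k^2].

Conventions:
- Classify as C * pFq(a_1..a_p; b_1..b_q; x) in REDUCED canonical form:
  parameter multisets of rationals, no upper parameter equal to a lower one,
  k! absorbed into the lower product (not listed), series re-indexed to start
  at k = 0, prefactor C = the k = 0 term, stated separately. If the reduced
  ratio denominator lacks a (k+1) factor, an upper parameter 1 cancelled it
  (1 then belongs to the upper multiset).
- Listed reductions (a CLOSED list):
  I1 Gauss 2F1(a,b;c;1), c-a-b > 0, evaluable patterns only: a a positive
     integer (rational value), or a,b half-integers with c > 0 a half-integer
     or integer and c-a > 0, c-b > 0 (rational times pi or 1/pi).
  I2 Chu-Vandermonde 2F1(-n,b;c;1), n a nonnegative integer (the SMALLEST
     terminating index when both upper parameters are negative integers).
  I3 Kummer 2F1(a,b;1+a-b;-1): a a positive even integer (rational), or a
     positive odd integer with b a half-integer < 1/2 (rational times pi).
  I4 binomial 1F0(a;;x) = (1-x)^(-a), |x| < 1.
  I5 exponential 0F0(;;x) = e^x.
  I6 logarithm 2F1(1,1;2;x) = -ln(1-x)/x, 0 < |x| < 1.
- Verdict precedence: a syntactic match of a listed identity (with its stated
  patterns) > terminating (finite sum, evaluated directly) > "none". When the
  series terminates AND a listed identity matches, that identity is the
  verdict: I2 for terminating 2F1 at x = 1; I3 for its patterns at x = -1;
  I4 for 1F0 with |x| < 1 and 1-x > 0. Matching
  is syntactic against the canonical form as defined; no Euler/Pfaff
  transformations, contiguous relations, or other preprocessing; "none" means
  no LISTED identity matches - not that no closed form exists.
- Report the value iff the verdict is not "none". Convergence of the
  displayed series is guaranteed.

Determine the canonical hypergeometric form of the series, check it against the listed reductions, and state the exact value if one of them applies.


Reduced: x = -3/7, 2F1, upper = {1, 1}, lower = {2}, C = -5/3. Verdict at x = -3/7: the I6 logarithm reduction matches (the logarithm: parameters (1,1;2), x = -3/7). Its exact value is (-35/9) * ln(10/7).

The tell: from the first term -5/3: roots of the ratio polynomials (C = -5/3, x = -3/7) are the negated parameters.
Adjacent-term ratio: r(k) = (-3/7) * (k+1) (k+1) / [(k+2) (k+1)] - rational in k. x = (-3/7); t_0 = -5/3; negate the roots.


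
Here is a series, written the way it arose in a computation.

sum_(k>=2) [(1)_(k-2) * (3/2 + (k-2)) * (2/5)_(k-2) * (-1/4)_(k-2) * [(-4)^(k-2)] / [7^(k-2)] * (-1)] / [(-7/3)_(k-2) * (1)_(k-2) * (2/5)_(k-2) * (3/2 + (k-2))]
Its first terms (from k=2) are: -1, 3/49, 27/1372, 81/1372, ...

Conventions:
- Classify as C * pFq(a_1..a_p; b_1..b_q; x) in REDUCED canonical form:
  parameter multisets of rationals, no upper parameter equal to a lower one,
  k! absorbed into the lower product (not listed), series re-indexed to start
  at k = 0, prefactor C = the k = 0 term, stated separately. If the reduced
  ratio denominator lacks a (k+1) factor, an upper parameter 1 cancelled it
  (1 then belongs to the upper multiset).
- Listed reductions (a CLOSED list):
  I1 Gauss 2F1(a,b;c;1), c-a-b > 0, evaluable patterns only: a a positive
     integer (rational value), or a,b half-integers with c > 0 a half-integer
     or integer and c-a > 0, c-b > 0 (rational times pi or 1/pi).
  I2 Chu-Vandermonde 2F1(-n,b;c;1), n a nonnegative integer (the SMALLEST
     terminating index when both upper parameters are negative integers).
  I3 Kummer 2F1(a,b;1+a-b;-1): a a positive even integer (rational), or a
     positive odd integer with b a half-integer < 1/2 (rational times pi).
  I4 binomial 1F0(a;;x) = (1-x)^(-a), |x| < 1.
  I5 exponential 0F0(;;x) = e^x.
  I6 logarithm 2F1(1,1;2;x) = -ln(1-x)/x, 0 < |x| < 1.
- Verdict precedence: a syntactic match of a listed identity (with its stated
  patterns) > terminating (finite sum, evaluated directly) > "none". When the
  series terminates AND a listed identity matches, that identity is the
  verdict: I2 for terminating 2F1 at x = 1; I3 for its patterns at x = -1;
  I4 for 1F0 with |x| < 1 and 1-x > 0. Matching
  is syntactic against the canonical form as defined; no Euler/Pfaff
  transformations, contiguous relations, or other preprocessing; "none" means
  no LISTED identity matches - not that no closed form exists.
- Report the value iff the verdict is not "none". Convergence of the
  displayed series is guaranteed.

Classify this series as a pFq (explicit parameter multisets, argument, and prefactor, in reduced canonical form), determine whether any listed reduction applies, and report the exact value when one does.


With C = -1: the canonical form is 2F1(-1/4, 1; -7/3; -4/7). Verdict: no listed reduction: x = -4/7 and upper {-1/4, 1} fail every I1-I6 pattern.

Key observation: with t_0 = -1, k + 3/2 divides numerator and denominator alike; prefactor -1 after cancelling.
Term ratio: r(k) = (-4/7) * (k-1/4) (k+1) / [(k-7/3) (k+1)] - rational in k. x = (-4/7); t_0 = -1; negate the roots.


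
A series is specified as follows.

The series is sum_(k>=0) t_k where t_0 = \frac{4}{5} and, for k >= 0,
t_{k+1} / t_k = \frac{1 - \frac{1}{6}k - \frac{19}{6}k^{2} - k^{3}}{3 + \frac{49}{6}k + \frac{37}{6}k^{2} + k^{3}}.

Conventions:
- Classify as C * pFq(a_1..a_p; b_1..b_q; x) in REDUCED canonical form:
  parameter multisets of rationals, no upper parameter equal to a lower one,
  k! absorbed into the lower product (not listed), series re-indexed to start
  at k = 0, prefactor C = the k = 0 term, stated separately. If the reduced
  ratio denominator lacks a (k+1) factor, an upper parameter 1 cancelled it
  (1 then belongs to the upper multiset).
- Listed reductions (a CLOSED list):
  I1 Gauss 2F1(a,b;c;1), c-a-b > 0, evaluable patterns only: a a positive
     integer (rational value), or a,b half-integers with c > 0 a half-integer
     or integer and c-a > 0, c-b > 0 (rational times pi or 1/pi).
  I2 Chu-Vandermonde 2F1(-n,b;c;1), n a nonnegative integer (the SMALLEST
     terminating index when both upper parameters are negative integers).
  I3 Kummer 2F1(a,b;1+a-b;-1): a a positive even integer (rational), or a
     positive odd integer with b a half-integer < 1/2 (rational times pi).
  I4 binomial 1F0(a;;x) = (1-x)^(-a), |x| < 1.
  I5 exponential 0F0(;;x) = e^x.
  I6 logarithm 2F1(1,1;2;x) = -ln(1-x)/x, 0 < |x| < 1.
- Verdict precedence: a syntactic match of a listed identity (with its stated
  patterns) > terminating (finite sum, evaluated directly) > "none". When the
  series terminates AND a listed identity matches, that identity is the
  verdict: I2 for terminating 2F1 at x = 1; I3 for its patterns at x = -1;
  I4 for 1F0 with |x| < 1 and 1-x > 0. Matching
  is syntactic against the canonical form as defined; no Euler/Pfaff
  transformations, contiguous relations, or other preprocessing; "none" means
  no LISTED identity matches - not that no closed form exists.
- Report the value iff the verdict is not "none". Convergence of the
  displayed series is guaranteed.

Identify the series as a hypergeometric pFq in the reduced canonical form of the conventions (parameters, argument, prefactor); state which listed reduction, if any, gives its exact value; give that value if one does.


With C = \frac{4}{5}: the canonical form is 2F1(-\frac{1}{2}, 3; \frac{9}{2}; -1). Verdict: Kummer (I3) matches (x = -1; c = \frac{9}{2} equals 1+a-b for upper {-\frac{1}{2}, 3}: listed pattern). Its exact value is \frac{21}{64} \cdot \pi.

Key observation: from the first term \frac{4}{5}: roots of the ratio polynomials (C = 4/5) are the negated parameters.
Term ratio: r(k) = -1 * (k-\frac{1}{2}) (k+3) / [(k+\frac{9}{2}) (k+1)] - poly over poly, x = -1 from leading terms; C = \frac{4}{5} at k = 0.


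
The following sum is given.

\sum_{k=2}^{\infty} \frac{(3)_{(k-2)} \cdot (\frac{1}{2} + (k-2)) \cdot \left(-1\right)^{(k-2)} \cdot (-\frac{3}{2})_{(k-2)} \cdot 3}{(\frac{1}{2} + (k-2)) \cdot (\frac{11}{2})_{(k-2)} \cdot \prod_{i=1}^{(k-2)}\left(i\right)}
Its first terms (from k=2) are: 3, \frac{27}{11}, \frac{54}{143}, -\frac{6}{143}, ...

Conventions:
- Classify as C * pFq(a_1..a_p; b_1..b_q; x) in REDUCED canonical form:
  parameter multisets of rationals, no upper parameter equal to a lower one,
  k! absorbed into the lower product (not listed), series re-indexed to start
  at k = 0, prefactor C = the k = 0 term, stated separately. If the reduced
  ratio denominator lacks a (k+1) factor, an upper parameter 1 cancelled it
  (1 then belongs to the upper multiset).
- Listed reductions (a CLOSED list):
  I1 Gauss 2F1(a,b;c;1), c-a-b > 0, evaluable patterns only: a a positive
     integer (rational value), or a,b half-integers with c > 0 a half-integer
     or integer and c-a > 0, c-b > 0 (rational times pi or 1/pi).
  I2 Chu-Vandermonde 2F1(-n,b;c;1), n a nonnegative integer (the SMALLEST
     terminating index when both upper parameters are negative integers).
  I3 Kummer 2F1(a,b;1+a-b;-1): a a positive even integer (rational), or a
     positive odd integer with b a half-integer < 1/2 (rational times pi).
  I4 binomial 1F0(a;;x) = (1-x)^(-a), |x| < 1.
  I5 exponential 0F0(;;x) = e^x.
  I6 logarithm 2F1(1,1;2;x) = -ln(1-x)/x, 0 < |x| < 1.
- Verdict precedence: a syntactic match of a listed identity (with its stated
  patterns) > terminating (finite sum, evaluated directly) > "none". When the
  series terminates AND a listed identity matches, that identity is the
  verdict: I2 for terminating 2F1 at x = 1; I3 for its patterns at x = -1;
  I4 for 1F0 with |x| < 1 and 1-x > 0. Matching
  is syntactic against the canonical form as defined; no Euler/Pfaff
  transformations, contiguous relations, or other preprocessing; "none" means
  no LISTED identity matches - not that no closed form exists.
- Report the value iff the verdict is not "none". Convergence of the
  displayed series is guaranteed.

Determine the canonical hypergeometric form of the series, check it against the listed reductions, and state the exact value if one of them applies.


This is 3 * 2F1(-\frac{3}{2}, 3; \frac{11}{2}; -1) in reduced canonical form. Verdict: this is Kummer's theorem (I3) (x = -1; c = \frac{11}{2} equals 1+a-b for upper {-\frac{3}{2}, 3}: listed pattern). Sum: \frac{945}{512} \cdot \pi.

First insight: with t_0 = 3, k + 1/2 divides numerator and denominator alike; C = 3, x = -1 after cancelling.
Ratio: r(k) = -1 * (k-\frac{3}{2}) (k+3) / [(k+\frac{11}{2}) (k+1)] - rational; roots negated = parameters, x = -1, C = 3.
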